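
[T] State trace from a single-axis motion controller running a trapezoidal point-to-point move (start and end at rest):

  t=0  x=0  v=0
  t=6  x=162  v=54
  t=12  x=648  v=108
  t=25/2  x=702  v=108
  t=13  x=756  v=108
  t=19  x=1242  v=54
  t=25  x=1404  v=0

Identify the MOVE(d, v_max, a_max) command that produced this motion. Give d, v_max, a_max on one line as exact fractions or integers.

final state: t=25, x=1404, v=0 → d = 1404
a_max = (54−0)/(6−0) = 9
max v = 108 over t∈[12,13] → v_max = 108
check: 108·(12+1) = 1404 ✓

d=1404 v_max=108 a_max=9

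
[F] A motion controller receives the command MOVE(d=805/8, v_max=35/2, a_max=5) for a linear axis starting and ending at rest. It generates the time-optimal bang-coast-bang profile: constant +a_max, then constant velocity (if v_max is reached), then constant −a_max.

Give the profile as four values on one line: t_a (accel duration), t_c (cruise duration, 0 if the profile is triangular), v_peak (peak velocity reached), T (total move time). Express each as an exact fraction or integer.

(v_max)²/a_max = (35/2)²/5 = 245/4
805/8 ≥ 245/4 so v_max reached
t_a = (35/2)/5 = 7/2; v_peak = 35/2
d_cruise = 805/8 − 245/4 = 315/8; t_c = (315/8)/(35/2) = 9/4
T = 2·7/2 + 9/4 = 37/4

t_a=7/2 t_c=9/4 v_peak=35/2 T=37/4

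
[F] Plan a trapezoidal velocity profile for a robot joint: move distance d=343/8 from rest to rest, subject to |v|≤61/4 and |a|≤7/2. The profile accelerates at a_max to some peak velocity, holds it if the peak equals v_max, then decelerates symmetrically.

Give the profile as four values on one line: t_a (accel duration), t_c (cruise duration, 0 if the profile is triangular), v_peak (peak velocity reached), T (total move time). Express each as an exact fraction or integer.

v_max²/a_max = (61/4)²/(7/2) = 3721/56
343/8 < 3721/56 → triangular
v_peak = √(343/8·7/2) = √(2401/16) = 49/4
t_a = (49/4)/(7/2) = 7/2; t_c = 0
T = 2·7/2 = 7

t_a=7/2 t_c=0 v_peak=49/4 T=7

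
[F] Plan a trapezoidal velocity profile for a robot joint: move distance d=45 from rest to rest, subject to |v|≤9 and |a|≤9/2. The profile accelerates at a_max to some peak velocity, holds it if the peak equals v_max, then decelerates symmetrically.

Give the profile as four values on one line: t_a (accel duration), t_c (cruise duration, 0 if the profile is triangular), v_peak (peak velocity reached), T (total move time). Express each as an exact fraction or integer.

t_a=2 t_c=3 v_peak=9 T=7

v_max²/a_max = 9²/(9/2) = 18
45 ≥ 18 → trapezoidal
t_a = 9/(9/2) = 2; v_peak = 9
d_cruise = 45 − 18 = 27; t_c = 27/9 = 3
T = 2·2 + 3 = 7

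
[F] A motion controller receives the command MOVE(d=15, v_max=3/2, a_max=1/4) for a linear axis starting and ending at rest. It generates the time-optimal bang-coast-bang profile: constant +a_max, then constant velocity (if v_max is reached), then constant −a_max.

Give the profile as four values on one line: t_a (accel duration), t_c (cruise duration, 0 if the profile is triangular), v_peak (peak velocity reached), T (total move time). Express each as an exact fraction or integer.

t_a=6 t_c=4 v_peak=3/2 T=16

v_max²/a_max = (3/2)²/(1/4) = 9
15 ≥ 9 ⇒ cruise phase
t_a = (3/2)/(1/4) = 6; v_peak = 3/2
d_cruise = 15 − 9 = 6; t_c = 6/(3/2) = 4
T = 2·6 + 4 = 16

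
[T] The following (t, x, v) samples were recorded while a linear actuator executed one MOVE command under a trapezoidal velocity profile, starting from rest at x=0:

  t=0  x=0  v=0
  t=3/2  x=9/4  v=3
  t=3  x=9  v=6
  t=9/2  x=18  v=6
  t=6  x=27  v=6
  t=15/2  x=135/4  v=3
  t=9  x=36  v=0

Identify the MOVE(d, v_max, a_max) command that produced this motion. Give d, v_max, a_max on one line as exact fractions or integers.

final state: t=9, x=36, v=0 → d = 36
a_max = (3−0)/(3/2−0) = 2
max v = 6 over t∈[3,6] → v_max = 6
check: 6·(3+3) = 36 ✓

d=36 v_max=6 a_max=2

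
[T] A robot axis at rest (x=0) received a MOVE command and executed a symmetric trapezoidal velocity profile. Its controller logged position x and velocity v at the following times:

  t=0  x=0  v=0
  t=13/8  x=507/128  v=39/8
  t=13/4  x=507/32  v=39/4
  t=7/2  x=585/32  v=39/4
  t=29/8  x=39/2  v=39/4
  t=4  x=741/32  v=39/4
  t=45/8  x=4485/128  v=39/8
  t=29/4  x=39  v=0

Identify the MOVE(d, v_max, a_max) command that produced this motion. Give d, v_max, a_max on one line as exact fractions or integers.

final state: t=29/4, x=39, v=0 → d = 39
a_max = (39/8−0)/(13/8−0) = 3
max v = 39/4 over t∈[13/4,4] → v_max = 39/4
check: 39/4·(13/4+3/4) = 39 ✓

d=39 v_max=39/4 a_max=3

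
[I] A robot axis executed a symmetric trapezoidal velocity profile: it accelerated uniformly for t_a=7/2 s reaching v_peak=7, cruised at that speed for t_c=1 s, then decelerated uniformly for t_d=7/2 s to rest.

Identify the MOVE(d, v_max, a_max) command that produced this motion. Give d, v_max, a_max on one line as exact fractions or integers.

d=63/2 v_max=7 a_max=2

a_max = 7/(7/2) = 2
d_a = ½·7·7/2 = 49/4; d_c = 7·1 = 7
d = 2·49/4 + 7 = 63/2
t_c = 1 > 0 ⇒ limit active, v_max = 7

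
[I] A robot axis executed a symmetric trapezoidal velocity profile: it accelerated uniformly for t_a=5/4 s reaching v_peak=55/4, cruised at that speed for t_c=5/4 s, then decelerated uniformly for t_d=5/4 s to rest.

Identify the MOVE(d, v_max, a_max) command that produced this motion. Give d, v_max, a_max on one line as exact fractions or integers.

d=275/8 v_max=55/4 a_max=11

a_max = (55/4)/(5/4) = 11
d_a = ½·55/4·5/4 = 275/32; d_c = 55/4·5/4 = 275/16
d = 2·275/32 + 275/16 = 275/8
t_c = 5/4 > 0 ⇒ limit active, v_max = 55/4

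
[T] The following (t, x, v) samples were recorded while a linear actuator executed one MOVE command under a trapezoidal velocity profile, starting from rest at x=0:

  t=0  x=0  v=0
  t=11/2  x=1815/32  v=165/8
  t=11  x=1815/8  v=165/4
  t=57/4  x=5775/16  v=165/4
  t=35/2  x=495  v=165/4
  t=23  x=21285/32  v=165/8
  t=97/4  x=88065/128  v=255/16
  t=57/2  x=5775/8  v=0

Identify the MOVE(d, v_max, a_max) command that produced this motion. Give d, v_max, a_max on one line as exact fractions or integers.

final state: t=57/2, x=5775/8, v=0 → d = 5775/8
a_max = (165/8−0)/(11/2−0) = 15/4
max v = 165/4 over t∈[11,35/2] → v_max = 165/4
check: 165/4·(11+13/2) = 5775/8 ✓

d=5775/8 v_max=165/4 a_max=15/4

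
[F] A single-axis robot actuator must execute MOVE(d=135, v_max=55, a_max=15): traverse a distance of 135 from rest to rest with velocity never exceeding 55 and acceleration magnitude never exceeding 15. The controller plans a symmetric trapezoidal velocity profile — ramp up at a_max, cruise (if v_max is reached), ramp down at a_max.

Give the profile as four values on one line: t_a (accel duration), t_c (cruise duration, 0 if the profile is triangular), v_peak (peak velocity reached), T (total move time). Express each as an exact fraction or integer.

(v_max)²/a_max = 55²/15 = 605/3
135 < 605/3 ⇒ no cruise
v_peak = √(135·15) = √2025 = 45
t_a = 45/15 = 3; t_c = 0
T = 2·3 = 6

t_a=3 t_c=0 v_peak=45 T=6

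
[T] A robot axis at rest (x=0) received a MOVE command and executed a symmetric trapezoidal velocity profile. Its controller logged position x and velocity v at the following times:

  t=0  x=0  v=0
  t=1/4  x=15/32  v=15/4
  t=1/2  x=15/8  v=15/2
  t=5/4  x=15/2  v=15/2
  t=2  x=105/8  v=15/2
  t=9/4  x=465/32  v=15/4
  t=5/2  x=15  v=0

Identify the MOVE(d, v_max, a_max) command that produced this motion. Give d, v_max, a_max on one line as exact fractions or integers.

final state: t=5/2, x=15, v=0 → d = 15
a_max = (15/4−0)/(1/4−0) = 15
max v = 15/2 over t∈[1/2,2] → v_max = 15/2
check: 15/2·(1/2+3/2) = 15 ✓

d=15 v_max=15/2 a_max=15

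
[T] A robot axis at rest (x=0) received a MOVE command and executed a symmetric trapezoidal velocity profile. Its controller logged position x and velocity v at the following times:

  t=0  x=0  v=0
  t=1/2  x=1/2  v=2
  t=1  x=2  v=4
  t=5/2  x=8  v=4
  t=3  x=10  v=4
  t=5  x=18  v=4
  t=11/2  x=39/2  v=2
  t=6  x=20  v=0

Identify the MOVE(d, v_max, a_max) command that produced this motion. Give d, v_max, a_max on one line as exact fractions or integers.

final state: t=6, x=20, v=0 → d = 20
a_max = (2−0)/(1/2−0) = 4
max v = 4 over t∈[1,5] → v_max = 4
check: 4·(1+4) = 20 ✓

d=20 v_max=4 a_max=4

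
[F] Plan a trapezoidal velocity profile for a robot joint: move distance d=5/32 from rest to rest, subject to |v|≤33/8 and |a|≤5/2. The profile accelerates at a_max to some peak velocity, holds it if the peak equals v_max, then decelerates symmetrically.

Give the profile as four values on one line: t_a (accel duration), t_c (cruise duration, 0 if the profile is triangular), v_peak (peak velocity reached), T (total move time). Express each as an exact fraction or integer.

t_a=1/4 t_c=0 v_peak=5/8 T=1/2

(v_max)²/a_max = (33/8)²/(5/2) = 1089/160
5/32 < 1089/160 so t_c = 0
v_peak = √(5/32·5/2) = √(25/64) = 5/8
t_a = (5/8)/(5/2) = 1/4; t_c = 0
T = 2·1/4 = 1/2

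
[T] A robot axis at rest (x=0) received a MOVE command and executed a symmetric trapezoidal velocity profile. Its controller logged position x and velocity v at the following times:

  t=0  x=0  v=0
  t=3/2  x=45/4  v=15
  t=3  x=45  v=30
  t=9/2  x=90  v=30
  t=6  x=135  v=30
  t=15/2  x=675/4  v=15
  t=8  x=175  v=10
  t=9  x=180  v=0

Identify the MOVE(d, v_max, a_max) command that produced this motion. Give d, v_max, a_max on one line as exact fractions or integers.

d=180 v_max=30 a_max=10

final state: t=9, x=180, v=0 → d = 180
a_max = (15−0)/(3/2−0) = 10
max v = 30 over t∈[3,6] → v_max = 30
check: 30·(3+3) = 180 ✓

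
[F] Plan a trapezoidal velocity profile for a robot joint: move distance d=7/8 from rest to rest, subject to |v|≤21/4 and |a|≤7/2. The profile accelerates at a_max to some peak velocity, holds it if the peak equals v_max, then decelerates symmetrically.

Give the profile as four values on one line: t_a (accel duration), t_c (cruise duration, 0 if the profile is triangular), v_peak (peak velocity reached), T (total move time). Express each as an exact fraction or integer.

(v_max)²/a_max = (21/4)²/(7/2) = 63/8
7/8 < 63/8 so t_c = 0
v_peak = √(7/8·7/2) = √(49/16) = 7/4
t_a = (7/4)/(7/2) = 1/2; t_c = 0
T = 2·1/2 = 1

t_a=1/2 t_c=0 v_peak=7/4 T=1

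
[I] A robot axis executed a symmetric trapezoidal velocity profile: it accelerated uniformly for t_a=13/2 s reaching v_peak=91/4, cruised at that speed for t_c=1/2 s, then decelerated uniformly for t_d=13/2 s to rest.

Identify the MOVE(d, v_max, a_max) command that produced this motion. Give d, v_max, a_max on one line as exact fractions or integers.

a_max = (91/4)/(13/2) = 7/2
d_a = ½·91/4·13/2 = 1183/16; d_c = 91/4·1/2 = 91/8
d = 2·1183/16 + 91/8 = 637/4
t_c = 1/2 > 0 ⇒ limit active, v_max = 91/4

d=637/4 v_max=91/4 a_max=7/2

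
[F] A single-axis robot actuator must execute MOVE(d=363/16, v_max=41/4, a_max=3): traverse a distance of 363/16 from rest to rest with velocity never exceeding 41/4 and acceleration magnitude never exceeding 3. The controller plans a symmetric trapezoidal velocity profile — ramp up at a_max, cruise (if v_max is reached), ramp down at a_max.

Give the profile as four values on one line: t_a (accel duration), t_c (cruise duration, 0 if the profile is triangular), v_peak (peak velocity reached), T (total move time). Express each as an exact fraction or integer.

vₘ²/aₘ = (41/4)²/3 = 1681/48
363/16 < 1681/48 ⇒ no cruise
v_peak = √(363/16·3) = √(1089/16) = 33/4
t_a = (33/4)/3 = 11/4; t_c = 0
T = 2·11/4 = 11/2

t_a=11/4 t_c=0 v_peak=33/4 T=11/2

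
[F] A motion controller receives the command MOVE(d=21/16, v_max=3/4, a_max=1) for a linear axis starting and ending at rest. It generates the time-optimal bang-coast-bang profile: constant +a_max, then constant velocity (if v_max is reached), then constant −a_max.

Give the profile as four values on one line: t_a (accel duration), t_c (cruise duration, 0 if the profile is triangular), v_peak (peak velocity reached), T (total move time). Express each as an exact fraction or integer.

v_max²/a_max = (3/4)²/1 = 9/16
21/16 ≥ 9/16 ⇒ cruise phase
t_a = (3/4)/1 = 3/4; v_peak = 3/4
d_cruise = 21/16 − 9/16 = 3/4; t_c = (3/4)/(3/4) = 1
T = 2·3/4 + 1 = 5/2

t_a=3/4 t_c=1 v_peak=3/4 T=5/2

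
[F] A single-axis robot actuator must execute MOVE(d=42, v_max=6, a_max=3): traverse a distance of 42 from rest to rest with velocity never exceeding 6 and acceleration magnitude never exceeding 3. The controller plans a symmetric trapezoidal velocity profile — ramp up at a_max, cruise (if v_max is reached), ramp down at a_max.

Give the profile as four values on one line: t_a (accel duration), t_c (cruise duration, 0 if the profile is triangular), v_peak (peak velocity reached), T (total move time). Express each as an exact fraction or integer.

vₘ²/aₘ = 6²/3 = 12
42 ≥ 12 → trapezoidal
t_a = 6/3 = 2; v_peak = 6
d_cruise = 42 − 12 = 30; t_c = 30/6 = 5
T = 2·2 + 5 = 9

t_a=2 t_c=5 v_peak=6 T=9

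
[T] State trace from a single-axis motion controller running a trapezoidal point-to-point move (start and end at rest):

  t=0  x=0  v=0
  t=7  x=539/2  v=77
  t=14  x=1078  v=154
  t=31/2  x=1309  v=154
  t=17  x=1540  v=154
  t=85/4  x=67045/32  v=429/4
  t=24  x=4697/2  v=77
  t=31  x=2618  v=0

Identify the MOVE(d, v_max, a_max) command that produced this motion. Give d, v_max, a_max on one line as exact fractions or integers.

d=2618 v_max=154 a_max=11

final state: t=31, x=2618, v=0 → d = 2618
a_max = (77−0)/(7−0) = 11
max v = 154 over t∈[14,17] → v_max = 154
check: 154·(14+3) = 2618 ✓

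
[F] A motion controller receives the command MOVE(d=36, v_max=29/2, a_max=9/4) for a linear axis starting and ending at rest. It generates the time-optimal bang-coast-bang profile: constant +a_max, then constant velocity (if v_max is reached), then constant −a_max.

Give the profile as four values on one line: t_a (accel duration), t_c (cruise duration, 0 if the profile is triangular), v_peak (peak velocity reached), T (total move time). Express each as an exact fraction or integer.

vₘ²/aₘ = (29/2)²/(9/4) = 841/9
36 < 841/9 → triangular
v_peak = √(36·9/4) = √81 = 9
t_a = 9/(9/4) = 4; t_c = 0
T = 2·4 = 8

t_a=4 t_c=0 v_peak=9 T=8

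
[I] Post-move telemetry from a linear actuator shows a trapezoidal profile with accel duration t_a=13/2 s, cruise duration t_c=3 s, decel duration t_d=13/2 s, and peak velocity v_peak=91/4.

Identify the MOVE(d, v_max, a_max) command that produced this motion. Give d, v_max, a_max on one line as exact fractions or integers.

a_max = (91/4)/(13/2) = 7/2
d_a = ½·91/4·13/2 = 1183/16; d_c = 91/4·3 = 273/4
d = 2·1183/16 + 273/4 = 1729/8
t_c = 3 > 0 ⇒ limit active, v_max = 91/4

d=1729/8 v_max=91/4 a_max=7/2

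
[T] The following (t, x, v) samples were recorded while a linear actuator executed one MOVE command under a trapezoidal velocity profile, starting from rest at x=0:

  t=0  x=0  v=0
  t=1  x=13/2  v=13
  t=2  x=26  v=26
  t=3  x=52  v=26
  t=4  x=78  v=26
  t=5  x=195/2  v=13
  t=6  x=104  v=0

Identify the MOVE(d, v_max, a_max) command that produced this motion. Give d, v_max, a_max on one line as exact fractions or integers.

d=104 v_max=26 a_max=13

final state: t=6, x=104, v=0 → d = 104
a_max = (13−0)/(1−0) = 13
max v = 26 over t∈[2,4] → v_max = 26
check: 26·(2+2) = 104 ✓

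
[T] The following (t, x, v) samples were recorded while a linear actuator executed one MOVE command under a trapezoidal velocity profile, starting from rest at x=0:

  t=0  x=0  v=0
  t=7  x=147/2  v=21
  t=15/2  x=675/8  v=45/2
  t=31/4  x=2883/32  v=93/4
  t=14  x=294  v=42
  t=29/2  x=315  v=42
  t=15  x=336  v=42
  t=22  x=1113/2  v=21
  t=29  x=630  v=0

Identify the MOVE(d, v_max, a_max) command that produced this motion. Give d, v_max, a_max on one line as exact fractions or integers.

final state: t=29, x=630, v=0 → d = 630
a_max = (21−0)/(7−0) = 3
max v = 42 over t∈[14,15] → v_max = 42
check: 42·(14+1) = 630 ✓

d=630 v_max=42 a_max=3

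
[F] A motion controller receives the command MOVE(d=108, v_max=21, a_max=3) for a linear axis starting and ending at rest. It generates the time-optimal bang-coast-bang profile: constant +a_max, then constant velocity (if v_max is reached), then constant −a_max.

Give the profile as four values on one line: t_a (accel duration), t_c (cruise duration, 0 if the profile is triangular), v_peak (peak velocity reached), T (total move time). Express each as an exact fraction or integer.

t_a=6 t_c=0 v_peak=18 T=12

(v_max)²/a_max = 21²/3 = 147
108 < 147 → triangular
v_peak = √(108·3) = √324 = 18
t_a = 18/3 = 6; t_c = 0
T = 2·6 = 12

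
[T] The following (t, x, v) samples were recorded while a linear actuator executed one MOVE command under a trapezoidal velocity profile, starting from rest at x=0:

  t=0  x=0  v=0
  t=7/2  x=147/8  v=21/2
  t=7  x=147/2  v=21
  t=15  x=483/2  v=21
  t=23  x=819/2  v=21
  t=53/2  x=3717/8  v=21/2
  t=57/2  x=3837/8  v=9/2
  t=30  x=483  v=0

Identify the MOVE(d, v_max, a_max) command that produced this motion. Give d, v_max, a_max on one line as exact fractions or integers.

final state: t=30, x=483, v=0 → d = 483
a_max = (21/2−0)/(7/2−0) = 3
max v = 21 over t∈[7,23] → v_max = 21
check: 21·(7+16) = 483 ✓

d=483 v_max=21 a_max=3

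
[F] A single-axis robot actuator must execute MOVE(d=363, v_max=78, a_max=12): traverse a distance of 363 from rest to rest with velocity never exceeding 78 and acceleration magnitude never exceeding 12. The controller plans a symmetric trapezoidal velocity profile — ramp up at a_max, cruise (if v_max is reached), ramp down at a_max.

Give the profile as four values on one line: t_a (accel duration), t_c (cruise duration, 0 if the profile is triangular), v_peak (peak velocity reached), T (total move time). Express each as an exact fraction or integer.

(v_max)²/a_max = 78²/12 = 507
363 < 507 so t_c = 0
v_peak = √(363·12) = √4356 = 66
t_a = 66/12 = 11/2; t_c = 0
T = 2·11/2 = 11

t_a=11/2 t_c=0 v_peak=66 T=11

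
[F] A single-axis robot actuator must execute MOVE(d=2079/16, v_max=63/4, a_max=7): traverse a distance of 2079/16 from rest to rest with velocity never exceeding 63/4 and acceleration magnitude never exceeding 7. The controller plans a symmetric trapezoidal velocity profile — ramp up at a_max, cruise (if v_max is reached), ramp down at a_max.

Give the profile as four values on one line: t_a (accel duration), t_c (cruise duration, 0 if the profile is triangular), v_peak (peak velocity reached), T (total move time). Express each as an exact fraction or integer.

t_a=9/4 t_c=6 v_peak=63/4 T=21/2

vₘ²/aₘ = (63/4)²/7 = 567/16
2079/16 ≥ 567/16 → trapezoidal
t_a = (63/4)/7 = 9/4; v_peak = 63/4
d_cruise = 2079/16 − 567/16 = 189/2; t_c = (189/2)/(63/4) = 6
T = 2·9/4 + 6 = 21/2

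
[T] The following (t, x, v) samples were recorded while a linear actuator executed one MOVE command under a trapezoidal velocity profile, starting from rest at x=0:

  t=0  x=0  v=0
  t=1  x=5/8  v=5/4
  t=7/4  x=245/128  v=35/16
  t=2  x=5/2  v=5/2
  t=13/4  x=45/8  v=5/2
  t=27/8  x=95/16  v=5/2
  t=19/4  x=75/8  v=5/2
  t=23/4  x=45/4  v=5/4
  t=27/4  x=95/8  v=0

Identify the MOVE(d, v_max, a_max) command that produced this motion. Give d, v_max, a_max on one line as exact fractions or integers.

final state: t=27/4, x=95/8, v=0 → d = 95/8
a_max = (5/4−0)/(1−0) = 5/4
max v = 5/2 over t∈[2,19/4] → v_max = 5/2
check: 5/2·(2+11/4) = 95/8 ✓

d=95/8 v_max=5/2 a_max=5/4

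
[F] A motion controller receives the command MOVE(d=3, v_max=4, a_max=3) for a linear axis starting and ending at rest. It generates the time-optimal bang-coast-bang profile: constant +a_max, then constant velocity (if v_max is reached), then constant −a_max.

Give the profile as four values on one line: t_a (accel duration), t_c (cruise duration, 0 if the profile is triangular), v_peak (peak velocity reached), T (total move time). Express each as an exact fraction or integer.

t_a=1 t_c=0 v_peak=3 T=2

v_max²/a_max = 4²/3 = 16/3
3 < 16/3 ⇒ no cruise
v_peak = √(3·3) = √9 = 3
t_a = 3/3 = 1; t_c = 0
T = 2·1 = 2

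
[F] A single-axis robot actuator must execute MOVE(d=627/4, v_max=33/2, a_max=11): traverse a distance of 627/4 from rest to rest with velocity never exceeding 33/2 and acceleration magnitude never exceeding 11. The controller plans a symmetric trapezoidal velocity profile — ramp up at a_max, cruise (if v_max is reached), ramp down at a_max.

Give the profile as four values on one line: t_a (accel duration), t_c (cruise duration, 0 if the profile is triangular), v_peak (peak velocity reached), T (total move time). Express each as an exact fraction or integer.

t_a=3/2 t_c=8 v_peak=33/2 T=11

vₘ²/aₘ = (33/2)²/11 = 99/4
627/4 ≥ 99/4 → trapezoidal
t_a = (33/2)/11 = 3/2; v_peak = 33/2
d_cruise = 627/4 − 99/4 = 132; t_c = 132/(33/2) = 8
T = 2·3/2 + 8 = 11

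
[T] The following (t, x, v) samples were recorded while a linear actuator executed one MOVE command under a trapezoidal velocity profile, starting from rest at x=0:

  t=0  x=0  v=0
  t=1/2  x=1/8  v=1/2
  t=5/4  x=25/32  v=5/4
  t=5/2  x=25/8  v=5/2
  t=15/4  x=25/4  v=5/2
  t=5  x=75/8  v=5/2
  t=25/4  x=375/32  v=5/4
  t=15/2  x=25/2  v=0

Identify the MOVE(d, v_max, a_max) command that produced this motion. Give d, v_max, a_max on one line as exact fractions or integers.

d=25/2 v_max=5/2 a_max=1

final state: t=15/2, x=25/2, v=0 → d = 25/2
a_max = (1/2−0)/(1/2−0) = 1
max v = 5/2 over t∈[5/2,5] → v_max = 5/2
check: 5/2·(5/2+5/2) = 25/2 ✓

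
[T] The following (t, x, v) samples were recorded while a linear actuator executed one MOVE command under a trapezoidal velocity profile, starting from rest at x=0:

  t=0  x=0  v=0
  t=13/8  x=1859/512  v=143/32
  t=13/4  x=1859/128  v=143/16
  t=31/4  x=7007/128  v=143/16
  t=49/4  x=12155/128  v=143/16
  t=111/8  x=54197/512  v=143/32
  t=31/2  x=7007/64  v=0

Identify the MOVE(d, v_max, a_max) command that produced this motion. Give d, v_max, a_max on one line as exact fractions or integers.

d=7007/64 v_max=143/16 a_max=11/4

final state: t=31/2, x=7007/64, v=0 → d = 7007/64
a_max = (143/32−0)/(13/8−0) = 11/4
max v = 143/16 over t∈[13/4,49/4] → v_max = 143/16
check: 143/16·(13/4+9) = 7007/64 ✓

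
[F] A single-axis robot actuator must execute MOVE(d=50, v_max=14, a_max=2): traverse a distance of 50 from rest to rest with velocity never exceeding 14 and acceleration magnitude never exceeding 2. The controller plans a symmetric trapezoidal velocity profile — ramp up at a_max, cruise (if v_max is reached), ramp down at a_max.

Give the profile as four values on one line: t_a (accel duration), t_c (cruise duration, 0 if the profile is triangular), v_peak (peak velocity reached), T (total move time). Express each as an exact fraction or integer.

t_a=5 t_c=0 v_peak=10 T=10

vₘ²/aₘ = 14²/2 = 98
50 < 98 → triangular
v_peak = √(50·2) = √100 = 10
t_a = 10/2 = 5; t_c = 0
T = 2·5 = 10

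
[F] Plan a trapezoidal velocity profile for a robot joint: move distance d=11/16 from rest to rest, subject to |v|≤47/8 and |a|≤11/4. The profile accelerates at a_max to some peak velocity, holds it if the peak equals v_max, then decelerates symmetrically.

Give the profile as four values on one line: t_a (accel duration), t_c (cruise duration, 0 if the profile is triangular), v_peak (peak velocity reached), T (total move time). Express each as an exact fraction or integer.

v_max²/a_max = (47/8)²/(11/4) = 2209/176
11/16 < 2209/176 → triangular
v_peak = √(11/16·11/4) = √(121/64) = 11/8
t_a = (11/8)/(11/4) = 1/2; t_c = 0
T = 2·1/2 = 1

t_a=1/2 t_c=0 v_peak=11/8 T=1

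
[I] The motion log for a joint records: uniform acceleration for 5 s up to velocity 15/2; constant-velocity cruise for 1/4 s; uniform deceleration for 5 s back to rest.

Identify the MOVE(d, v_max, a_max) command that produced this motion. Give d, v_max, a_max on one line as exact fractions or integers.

d=315/8 v_max=15/2 a_max=3/2

a_max = (15/2)/5 = 3/2
d_a = ½·15/2·5 = 75/4; d_c = 15/2·1/4 = 15/8
d = 2·75/4 + 15/8 = 315/8
t_c = 1/4 > 0 → v_max = v_peak = 15/2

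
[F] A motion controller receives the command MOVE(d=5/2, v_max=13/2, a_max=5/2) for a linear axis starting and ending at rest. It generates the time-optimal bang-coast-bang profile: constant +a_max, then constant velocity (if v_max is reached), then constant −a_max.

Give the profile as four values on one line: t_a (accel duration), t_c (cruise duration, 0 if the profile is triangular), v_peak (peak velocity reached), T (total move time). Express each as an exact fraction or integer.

vₘ²/aₘ = (13/2)²/(5/2) = 169/10
5/2 < 169/10 → triangular
v_peak = √(5/2·5/2) = √(25/4) = 5/2
t_a = (5/2)/(5/2) = 1; t_c = 0
T = 2·1 = 2

t_a=1 t_c=0 v_peak=5/2 T=2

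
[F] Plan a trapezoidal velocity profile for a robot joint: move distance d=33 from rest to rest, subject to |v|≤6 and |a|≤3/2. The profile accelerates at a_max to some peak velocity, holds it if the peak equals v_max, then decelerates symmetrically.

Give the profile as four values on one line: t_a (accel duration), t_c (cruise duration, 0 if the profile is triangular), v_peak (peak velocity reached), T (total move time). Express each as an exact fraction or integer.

t_a=4 t_c=3/2 v_peak=6 T=19/2

(v_max)²/a_max = 6²/(3/2) = 24
33 ≥ 24 ⇒ cruise phase
t_a = 6/(3/2) = 4; v_peak = 6
d_cruise = 33 − 24 = 9; t_c = 9/6 = 3/2
T = 2·4 + 3/2 = 19/2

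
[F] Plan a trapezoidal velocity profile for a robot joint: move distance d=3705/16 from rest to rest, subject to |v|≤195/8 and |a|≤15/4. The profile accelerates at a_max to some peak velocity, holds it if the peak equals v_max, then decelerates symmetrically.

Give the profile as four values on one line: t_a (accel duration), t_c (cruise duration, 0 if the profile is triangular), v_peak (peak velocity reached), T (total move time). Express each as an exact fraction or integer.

t_a=13/2 t_c=3 v_peak=195/8 T=16

v_max²/a_max = (195/8)²/(15/4) = 2535/16
3705/16 ≥ 2535/16 → trapezoidal
t_a = (195/8)/(15/4) = 13/2; v_peak = 195/8
d_cruise = 3705/16 − 2535/16 = 585/8; t_c = (585/8)/(195/8) = 3
T = 2·13/2 + 3 = 16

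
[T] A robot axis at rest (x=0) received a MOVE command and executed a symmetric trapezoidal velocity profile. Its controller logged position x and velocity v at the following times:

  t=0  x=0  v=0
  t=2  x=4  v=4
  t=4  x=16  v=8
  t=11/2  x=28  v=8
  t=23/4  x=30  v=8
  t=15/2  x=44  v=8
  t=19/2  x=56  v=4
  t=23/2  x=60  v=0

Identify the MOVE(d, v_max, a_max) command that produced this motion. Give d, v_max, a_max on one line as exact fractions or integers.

d=60 v_max=8 a_max=2

final state: t=23/2, x=60, v=0 → d = 60
a_max = (4−0)/(2−0) = 2
max v = 8 over t∈[4,15/2] → v_max = 8
check: 8·(4+7/2) = 60 ✓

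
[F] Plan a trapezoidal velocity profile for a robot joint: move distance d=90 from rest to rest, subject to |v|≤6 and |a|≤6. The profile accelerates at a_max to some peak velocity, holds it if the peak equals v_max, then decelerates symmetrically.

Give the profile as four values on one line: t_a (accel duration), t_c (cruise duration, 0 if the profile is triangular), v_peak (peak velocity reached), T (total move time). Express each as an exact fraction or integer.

vₘ²/aₘ = 6²/6 = 6
90 ≥ 6 so v_max reached
t_a = 6/6 = 1; v_peak = 6
d_cruise = 90 − 6 = 84; t_c = 84/6 = 14
T = 2·1 + 14 = 16

t_a=1 t_c=14 v_peak=6 T=16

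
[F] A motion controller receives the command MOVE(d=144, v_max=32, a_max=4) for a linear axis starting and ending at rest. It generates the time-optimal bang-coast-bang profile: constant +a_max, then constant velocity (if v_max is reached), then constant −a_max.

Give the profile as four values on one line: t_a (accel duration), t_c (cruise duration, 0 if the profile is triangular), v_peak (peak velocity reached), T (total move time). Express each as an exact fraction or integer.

(v_max)²/a_max = 32²/4 = 256
144 < 256 ⇒ no cruise
v_peak = √(144·4) = √576 = 24
t_a = 24/4 = 6; t_c = 0
T = 2·6 = 12

t_a=6 t_c=0 v_peak=24 T=12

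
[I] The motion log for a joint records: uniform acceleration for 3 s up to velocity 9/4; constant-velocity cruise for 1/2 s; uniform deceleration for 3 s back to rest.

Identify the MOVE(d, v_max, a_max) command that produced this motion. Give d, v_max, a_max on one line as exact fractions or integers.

d=63/8 v_max=9/4 a_max=3/4

a_max = (9/4)/3 = 3/4
d_a = ½·9/4·3 = 27/8; d_c = 9/4·1/2 = 9/8
d = 2·27/8 + 9/8 = 63/8
t_c = 1/2 > 0 ⇒ limit active, v_max = 9/4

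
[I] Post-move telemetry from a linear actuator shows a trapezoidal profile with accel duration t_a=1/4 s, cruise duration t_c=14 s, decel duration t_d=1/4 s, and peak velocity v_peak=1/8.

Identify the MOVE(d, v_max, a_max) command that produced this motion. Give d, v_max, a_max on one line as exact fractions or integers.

a_max = (1/8)/(1/4) = 1/2
d_a = ½·1/8·1/4 = 1/64; d_c = 1/8·14 = 7/4
d = 2·1/64 + 7/4 = 57/32
t_c = 14 > 0 → v_max = v_peak = 1/8

d=57/32 v_max=1/8 a_max=1/2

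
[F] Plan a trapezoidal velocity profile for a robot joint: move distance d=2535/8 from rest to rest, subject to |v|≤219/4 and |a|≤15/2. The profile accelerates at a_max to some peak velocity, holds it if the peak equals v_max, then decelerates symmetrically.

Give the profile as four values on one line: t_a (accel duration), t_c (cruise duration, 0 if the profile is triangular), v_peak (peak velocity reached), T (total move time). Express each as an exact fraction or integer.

t_a=13/2 t_c=0 v_peak=195/4 T=13

(v_max)²/a_max = (219/4)²/(15/2) = 15987/40
2535/8 < 15987/40 so t_c = 0
v_peak = √(2535/8·15/2) = √(38025/16) = 195/4
t_a = (195/4)/(15/2) = 13/2; t_c = 0
T = 2·13/2 = 13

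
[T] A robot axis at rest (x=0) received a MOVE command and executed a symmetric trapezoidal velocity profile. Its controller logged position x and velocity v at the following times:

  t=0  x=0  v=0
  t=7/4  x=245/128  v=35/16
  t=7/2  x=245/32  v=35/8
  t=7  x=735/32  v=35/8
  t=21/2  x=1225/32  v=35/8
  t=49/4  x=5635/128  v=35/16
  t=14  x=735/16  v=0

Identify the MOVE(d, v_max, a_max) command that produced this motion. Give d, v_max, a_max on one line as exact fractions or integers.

final state: t=14, x=735/16, v=0 → d = 735/16
a_max = (35/16−0)/(7/4−0) = 5/4
max v = 35/8 over t∈[7/2,21/2] → v_max = 35/8
check: 35/8·(7/2+7) = 735/16 ✓

d=735/16 v_max=35/8 a_max=5/4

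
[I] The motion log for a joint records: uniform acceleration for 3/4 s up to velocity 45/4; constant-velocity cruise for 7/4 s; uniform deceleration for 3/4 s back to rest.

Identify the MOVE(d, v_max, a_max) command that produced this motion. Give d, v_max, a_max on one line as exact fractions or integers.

d=225/8 v_max=45/4 a_max=15

a_max = (45/4)/(3/4) = 15
d_a = ½·45/4·3/4 = 135/32; d_c = 45/4·7/4 = 315/16
d = 2·135/32 + 315/16 = 225/8
t_c = 7/4 > 0 → v_max = v_peak = 45/4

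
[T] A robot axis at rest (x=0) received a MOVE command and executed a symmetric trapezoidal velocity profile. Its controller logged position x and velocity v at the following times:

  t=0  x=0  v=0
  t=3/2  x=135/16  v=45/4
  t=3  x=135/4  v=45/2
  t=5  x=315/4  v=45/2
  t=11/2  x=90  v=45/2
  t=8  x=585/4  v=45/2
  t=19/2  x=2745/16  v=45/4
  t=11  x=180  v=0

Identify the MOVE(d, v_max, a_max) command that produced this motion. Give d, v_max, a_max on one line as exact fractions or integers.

d=180 v_max=45/2 a_max=15/2

final state: t=11, x=180, v=0 → d = 180
a_max = (45/4−0)/(3/2−0) = 15/2
max v = 45/2 over t∈[3,8] → v_max = 45/2
check: 45/2·(3+5) = 180 ✓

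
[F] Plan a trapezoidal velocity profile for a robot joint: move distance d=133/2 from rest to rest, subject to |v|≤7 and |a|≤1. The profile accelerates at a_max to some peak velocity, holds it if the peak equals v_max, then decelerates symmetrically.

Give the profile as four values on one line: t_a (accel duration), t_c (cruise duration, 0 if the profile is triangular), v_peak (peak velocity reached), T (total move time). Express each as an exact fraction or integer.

(v_max)²/a_max = 7²/1 = 49
133/2 ≥ 49 → trapezoidal
t_a = 7/1 = 7; v_peak = 7
d_cruise = 133/2 − 49 = 35/2; t_c = (35/2)/7 = 5/2
T = 2·7 + 5/2 = 33/2

t_a=7 t_c=5/2 v_peak=7 T=33/2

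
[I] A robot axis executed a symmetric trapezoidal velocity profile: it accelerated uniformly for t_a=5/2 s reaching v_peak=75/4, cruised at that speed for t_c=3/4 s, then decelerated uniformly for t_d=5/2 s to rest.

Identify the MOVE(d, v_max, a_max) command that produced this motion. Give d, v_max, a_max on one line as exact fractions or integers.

a_max = (75/4)/(5/2) = 15/2
d_a = ½·75/4·5/2 = 375/16; d_c = 75/4·3/4 = 225/16
d = 2·375/16 + 225/16 = 975/16
t_c = 3/4 > 0 → v_max = v_peak = 75/4

d=975/16 v_max=75/4 a_max=15/2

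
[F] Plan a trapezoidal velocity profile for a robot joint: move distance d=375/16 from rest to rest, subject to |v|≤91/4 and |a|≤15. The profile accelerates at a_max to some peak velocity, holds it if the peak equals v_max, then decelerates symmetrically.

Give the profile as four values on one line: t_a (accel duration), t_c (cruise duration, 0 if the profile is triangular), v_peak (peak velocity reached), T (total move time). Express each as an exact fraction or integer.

t_a=5/4 t_c=0 v_peak=75/4 T=5/2

vₘ²/aₘ = (91/4)²/15 = 8281/240
375/16 < 8281/240 so t_c = 0
v_peak = √(375/16·15) = √(5625/16) = 75/4
t_a = (75/4)/15 = 5/4; t_c = 0
T = 2·5/4 = 5/2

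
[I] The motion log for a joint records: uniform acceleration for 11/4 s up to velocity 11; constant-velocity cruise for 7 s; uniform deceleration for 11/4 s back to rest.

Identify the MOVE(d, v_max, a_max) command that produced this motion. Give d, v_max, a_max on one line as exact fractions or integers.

a_max = 11/(11/4) = 4
d_a = ½·11·11/4 = 121/8; d_c = 11·7 = 77
d = 2·121/8 + 77 = 429/4
t_c = 7 > 0 so v_max = 11

d=429/4 v_max=11 a_max=4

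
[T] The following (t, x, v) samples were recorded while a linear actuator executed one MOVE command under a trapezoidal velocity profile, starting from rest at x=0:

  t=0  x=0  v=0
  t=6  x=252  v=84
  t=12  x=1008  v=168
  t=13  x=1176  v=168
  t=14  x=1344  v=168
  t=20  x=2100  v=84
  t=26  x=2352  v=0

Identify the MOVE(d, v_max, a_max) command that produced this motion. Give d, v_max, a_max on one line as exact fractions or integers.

d=2352 v_max=168 a_max=14

final state: t=26, x=2352, v=0 → d = 2352
a_max = (84−0)/(6−0) = 14
max v = 168 over t∈[12,14] → v_max = 168
check: 168·(12+2) = 2352 ✓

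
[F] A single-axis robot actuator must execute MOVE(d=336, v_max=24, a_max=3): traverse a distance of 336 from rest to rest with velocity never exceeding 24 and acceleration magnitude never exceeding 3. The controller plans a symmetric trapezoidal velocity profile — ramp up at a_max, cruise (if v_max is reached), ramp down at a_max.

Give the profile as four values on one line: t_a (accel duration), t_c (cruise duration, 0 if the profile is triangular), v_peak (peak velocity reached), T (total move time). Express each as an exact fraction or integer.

t_a=8 t_c=6 v_peak=24 T=22

(v_max)²/a_max = 24²/3 = 192
336 ≥ 192 so v_max reached
t_a = 24/3 = 8; v_peak = 24
d_cruise = 336 − 192 = 144; t_c = 144/24 = 6
T = 2·8 + 6 = 22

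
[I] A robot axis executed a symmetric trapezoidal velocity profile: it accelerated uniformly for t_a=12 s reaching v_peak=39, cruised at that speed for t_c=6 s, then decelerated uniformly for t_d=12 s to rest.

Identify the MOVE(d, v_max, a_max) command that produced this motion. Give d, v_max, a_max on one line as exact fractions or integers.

d=702 v_max=39 a_max=13/4

a_max = 39/12 = 13/4
d_a = ½·39·12 = 234; d_c = 39·6 = 234
d = 2·234 + 234 = 702
t_c = 6 > 0 so v_max = 39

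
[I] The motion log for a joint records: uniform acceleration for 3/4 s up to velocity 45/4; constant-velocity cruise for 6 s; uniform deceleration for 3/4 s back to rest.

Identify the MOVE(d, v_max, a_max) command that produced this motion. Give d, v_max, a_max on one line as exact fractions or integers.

d=1215/16 v_max=45/4 a_max=15

a_max = (45/4)/(3/4) = 15
d_a = ½·45/4·3/4 = 135/32; d_c = 45/4·6 = 135/2
d = 2·135/32 + 135/2 = 1215/16
t_c = 6 > 0 ⇒ limit active, v_max = 45/4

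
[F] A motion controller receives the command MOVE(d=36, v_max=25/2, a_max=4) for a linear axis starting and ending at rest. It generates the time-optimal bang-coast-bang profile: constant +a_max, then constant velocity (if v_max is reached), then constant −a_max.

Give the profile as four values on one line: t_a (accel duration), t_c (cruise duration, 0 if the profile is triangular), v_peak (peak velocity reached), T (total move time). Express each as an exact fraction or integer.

t_a=3 t_c=0 v_peak=12 T=6

vₘ²/aₘ = (25/2)²/4 = 625/16
36 < 625/16 ⇒ no cruise
v_peak = √(36·4) = √144 = 12
t_a = 12/4 = 3; t_c = 0
T = 2·3 = 6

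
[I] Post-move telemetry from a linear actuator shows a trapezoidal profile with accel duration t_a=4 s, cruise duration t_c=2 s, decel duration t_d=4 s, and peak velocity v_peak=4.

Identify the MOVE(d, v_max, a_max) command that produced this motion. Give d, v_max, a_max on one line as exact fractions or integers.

d=24 v_max=4 a_max=1

a_max = 4/4 = 1
d_a = ½·4·4 = 8; d_c = 4·2 = 8
d = 2·8 + 8 = 24
t_c = 2 > 0 so v_max = 4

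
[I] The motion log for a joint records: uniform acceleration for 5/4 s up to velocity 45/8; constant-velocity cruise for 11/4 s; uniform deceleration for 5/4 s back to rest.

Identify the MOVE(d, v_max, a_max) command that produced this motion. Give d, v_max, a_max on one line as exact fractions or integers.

d=45/2 v_max=45/8 a_max=9/2

a_max = (45/8)/(5/4) = 9/2
d_a = ½·45/8·5/4 = 225/64; d_c = 45/8·11/4 = 495/32
d = 2·225/64 + 495/32 = 45/2
t_c = 11/4 > 0 → v_max = v_peak = 45/8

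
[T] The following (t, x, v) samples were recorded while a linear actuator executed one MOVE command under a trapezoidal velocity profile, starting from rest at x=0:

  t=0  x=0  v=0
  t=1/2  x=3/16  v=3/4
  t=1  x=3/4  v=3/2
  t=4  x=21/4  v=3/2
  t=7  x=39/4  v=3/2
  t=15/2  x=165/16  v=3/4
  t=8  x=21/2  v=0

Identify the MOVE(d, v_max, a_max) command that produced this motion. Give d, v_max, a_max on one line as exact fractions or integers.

final state: t=8, x=21/2, v=0 → d = 21/2
a_max = (3/4−0)/(1/2−0) = 3/2
max v = 3/2 over t∈[1,7] → v_max = 3/2
check: 3/2·(1+6) = 21/2 ✓

d=21/2 v_max=3/2 a_max=3/2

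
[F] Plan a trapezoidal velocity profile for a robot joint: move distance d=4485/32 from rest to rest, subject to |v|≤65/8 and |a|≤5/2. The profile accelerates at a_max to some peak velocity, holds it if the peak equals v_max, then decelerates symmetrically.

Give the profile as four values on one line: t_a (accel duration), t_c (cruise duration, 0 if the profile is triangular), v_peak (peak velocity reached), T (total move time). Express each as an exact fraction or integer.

t_a=13/4 t_c=14 v_peak=65/8 T=41/2

v_max²/a_max = (65/8)²/(5/2) = 845/32
4485/32 ≥ 845/32 so v_max reached
t_a = (65/8)/(5/2) = 13/4; v_peak = 65/8
d_cruise = 4485/32 − 845/32 = 455/4; t_c = (455/4)/(65/8) = 14
T = 2·13/4 + 14 = 41/2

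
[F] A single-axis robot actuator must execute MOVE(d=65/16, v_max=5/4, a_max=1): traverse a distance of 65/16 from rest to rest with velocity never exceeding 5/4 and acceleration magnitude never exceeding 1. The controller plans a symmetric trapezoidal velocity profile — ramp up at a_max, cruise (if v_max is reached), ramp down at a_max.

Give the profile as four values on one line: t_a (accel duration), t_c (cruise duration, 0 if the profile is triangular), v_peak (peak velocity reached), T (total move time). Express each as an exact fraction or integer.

t_a=5/4 t_c=2 v_peak=5/4 T=9/2

v_max²/a_max = (5/4)²/1 = 25/16
65/16 ≥ 25/16 so v_max reached
t_a = (5/4)/1 = 5/4; v_peak = 5/4
d_cruise = 65/16 − 25/16 = 5/2; t_c = (5/2)/(5/4) = 2
T = 2·5/4 + 2 = 9/2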